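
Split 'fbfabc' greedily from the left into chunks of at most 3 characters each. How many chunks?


'fbfabc' has 6 characters.
Chunking with max size 3:
  Chunk 1: 'fbf' (positions 0-2)
  Chunk 2: 'abc' (positions 3-5)
Total chunks: ceil(6 / 3) = 2

2


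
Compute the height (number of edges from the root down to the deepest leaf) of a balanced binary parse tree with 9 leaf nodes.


In a balanced binary tree with n leaves the deepest leaf is ceil(log2(n)) edges below the root.
log2(9) = 3.1699
ceil(3.1699) = 4
height (edges) = 4

4


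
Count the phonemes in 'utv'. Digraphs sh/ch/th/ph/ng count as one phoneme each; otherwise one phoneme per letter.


Parsing 'utv' greedily, digraphs first:
  'u' -> vowel phoneme (phonemes so far: 1)
  't' -> consonant phoneme (phonemes so far: 2)
  'v' -> consonant phoneme (phonemes so far: 3)
Total phonemes: 3

3


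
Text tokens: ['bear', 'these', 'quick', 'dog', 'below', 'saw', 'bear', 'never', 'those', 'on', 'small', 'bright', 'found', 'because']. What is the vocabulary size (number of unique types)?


Listing all tokens and tracking unique types:
  Token 1: 'bear' -> NEW (unique so far: 1)
  Token 2: 'these' -> NEW (unique so far: 2)
  Token 3: 'quick' -> NEW (unique so far: 3)
  Token 4: 'dog' -> NEW (unique so far: 4)
  Token 5: 'below' -> NEW (unique so far: 5)
  Token 6: 'saw' -> NEW (unique so far: 6)
  Token 7: 'bear' -> duplicate (unique so far: 6)
  Token 8: 'never' -> NEW (unique so far: 7)
  Token 9: 'those' -> NEW (unique so far: 8)
  Token 10: 'on' -> NEW (unique so far: 9)
  Token 11: 'small' -> NEW (unique so far: 10)
  Token 12: 'bright' -> NEW (unique so far: 11)
  Token 13: 'found' -> NEW (unique so far: 12)
  Token 14: 'because' -> NEW (unique so far: 13)
Unique types: ('bear', 'because', 'below', 'bright', 'dog', 'found', 'never', 'on', 'quick', 'saw', 'small', 'these', 'those')
Vocabulary size: 13

13


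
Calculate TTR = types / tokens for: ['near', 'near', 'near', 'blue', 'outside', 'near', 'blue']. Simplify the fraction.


Tokens: 7
Unique types: ('blue', 'near', 'outside') = 3
TTR = 3/7
Already in lowest terms.

3/7


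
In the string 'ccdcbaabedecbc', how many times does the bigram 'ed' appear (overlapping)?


Scanning 'ccdcbaabedecbc' for bigram 'ed':
  Position 0: 'cc' -> no
  Position 1: 'cd' -> no
  Position 2: 'dc' -> no
  Position 3: 'cb' -> no
  Position 4: 'ba' -> no
  Position 5: 'aa' -> no
  Position 6: 'ab' -> no
  Position 7: 'be' -> no
  Position 8: 'ed' -> MATCH
  Position 9: 'de' -> no
  Position 10: 'ec' -> no
  Position 11: 'cb' -> no
  Position 12: 'bc' -> no
Total matches: 1

1


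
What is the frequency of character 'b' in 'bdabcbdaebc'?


Scanning 'bdabcbdaebc' for 'b':
  Position 0: 'b' -> MATCH (count: 1)
  Position 3: 'b' -> MATCH (count: 2)
  Position 5: 'b' -> MATCH (count: 3)
  Position 9: 'b' -> MATCH (count: 4)
Total occurrences of 'b': 4

4


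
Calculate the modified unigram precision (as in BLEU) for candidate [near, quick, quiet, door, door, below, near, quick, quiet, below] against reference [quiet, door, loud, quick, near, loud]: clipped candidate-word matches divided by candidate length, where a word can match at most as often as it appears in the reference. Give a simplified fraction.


Reference word counts: {'door': 1, 'loud': 2, 'near': 1, 'quick': 1, 'quiet': 1}
Checking each candidate word (with clipping):
  'near' -> in reference (ref count 1, used 1/1) -> match (matches: 1)
  'quick' -> in reference (ref count 1, used 1/1) -> match (matches: 2)
  'quiet' -> in reference (ref count 1, used 1/1) -> match (matches: 3)
  'door' -> in reference (ref count 1, used 1/1) -> match (matches: 4)
  'door' -> ref count 1 already used up (1/1) -> clipped, no match (matches: 4)
  'below' -> not in reference -> no match (matches: 4)
  'near' -> ref count 1 already used up (1/1) -> clipped, no match (matches: 4)
  'quick' -> ref count 1 already used up (1/1) -> clipped, no match (matches: 4)
  'quiet' -> ref count 1 already used up (1/1) -> clipped, no match (matches: 4)
  'below' -> not in reference -> no match (matches: 4)
Clipped matches: 4, Candidate length: 10
Precision = 4/10 = 2/5

2/5


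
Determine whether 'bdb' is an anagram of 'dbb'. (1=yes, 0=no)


Sort characters of 'bdb': 'bbd'
Sort characters of 'dbb': 'bbd'
Sorted forms match -> they ARE anagrams
Result: 1

1


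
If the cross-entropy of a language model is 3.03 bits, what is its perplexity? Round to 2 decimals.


Perplexity formula: PP = 2^H
H = 3.03
PP = 2^3.03
Decompose: 2^3.03 = 2^3 * 2^0.03
2^3 = 8, 2^0.03 ~ 1.0210121
PP ~ 8 * 1.0210121 = 8.1680968
Rounded to 2 decimals: 8.17

8.17


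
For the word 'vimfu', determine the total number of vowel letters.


Scanning each character of 'vimfu':
  Position 1: 'v' -> consonant (running count: 0)
  Position 2: 'i' -> vowel (running count: 1)
  Position 3: 'm' -> consonant (running count: 1)
  Position 4: 'f' -> consonant (running count: 1)
  Position 5: 'u' -> vowel (running count: 2)
Total vowels: 2

2


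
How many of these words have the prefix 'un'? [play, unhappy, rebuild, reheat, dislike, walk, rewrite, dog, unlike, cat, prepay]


Checking each word for prefix 'un':
  'play' -> no (count: 0)
  'unhappy' -> YES, starts with 'un' (count: 1)
  'rebuild' -> no (count: 1)
  'reheat' -> no (count: 1)
  'dislike' -> no (count: 1)
  'walk' -> no (count: 1)
  'rewrite' -> no (count: 1)
  'dog' -> no (count: 1)
  'unlike' -> YES, starts with 'un' (count: 2)
  'cat' -> no (count: 2)
  'prepay' -> no (count: 2)
Total with prefix 'un': 2

2


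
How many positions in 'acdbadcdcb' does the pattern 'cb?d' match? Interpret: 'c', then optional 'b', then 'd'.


Pattern: cb?d means 'c', then optional 'b', then 'd'.
Scanning 'acdbadcdcb' position-by-position:
  Pos 0: window 'acd' -> no
  Pos 1: window 'cdb' -> MATCH
  Pos 2: window 'dba' -> no
  Pos 3: window 'bad' -> no
  Pos 4: window 'adc' -> no
  Pos 5: window 'dcd' -> no
  Pos 6: window 'cdc' -> MATCH
  Pos 7: window 'dcb' -> no
  Pos 8: window 'cb' -> no
  Pos 9: window 'b' -> no
Total matches: 2

2


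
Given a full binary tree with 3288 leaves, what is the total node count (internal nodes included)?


Leaf nodes (terminals): 3288
Internal nodes = n - 1 = 3288 - 1 = 3287
Total = leaves + internal = 3288 + 3287 = 6575

6575


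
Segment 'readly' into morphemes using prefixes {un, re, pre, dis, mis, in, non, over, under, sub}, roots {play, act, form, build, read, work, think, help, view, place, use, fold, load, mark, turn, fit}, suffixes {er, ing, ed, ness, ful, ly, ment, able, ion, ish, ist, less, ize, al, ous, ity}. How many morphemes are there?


Segmenting 'readly' against the inventory:
  'read' -> root (morpheme 1)
  'ly' -> suffix (morpheme 2)
Total morphemes: 2

2


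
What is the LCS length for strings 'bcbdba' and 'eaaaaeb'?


DP table for LCS of 'bcbdba' and 'eaaaaeb':
       e  a  a  a  a  e  b
    0  0  0  0  0  0  0  0
  b 0  0  0  0  0  0  0  1
  c 0  0  0  0  0  0  0  1
  b 0  0  0  0  0  0  0  1
  d 0  0  0  0  0  0  0  1
  b 0  0  0  0  0  0  0  1
  a 0  0  1  1  1  1  1  1
LCS: 'b'
LCS length = 1

1


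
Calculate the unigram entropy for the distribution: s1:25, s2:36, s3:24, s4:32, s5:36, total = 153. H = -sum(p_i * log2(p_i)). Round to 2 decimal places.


Computing entropy H = -sum(p_i * log2(p_i)):
  s1: p = 25/153 = 0.1634, -p*log2(p) = 0.4270
  s2: p = 36/153 = 0.2353, -p*log2(p) = 0.4912
  s3: p = 24/153 = 0.1569, -p*log2(p) = 0.4192
  s4: p = 32/153 = 0.2092, -p*log2(p) = 0.4721
  s5: p = 36/153 = 0.2353, -p*log2(p) = 0.4912
H = sum of terms = 2.3007
Rounded to 2 decimals: 2.30

2.30


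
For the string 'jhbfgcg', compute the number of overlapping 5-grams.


String 'jhbfgcg' has length L = 7.
Number of overlapping n-grams = L - n + 1
Substituting: 7 - 5 + 1 = 3

3


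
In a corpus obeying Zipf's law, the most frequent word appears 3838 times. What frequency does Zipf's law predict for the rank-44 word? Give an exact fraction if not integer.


Zipf's law: freq(rank) = f1 / rank
f1 = 3838, rank = 44
freq = 3838 / 44
GCD(3838, 44) = 2
Simplified: 1919/22

1919/22


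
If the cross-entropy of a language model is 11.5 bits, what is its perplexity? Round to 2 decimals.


Perplexity formula: PP = 2^H
H = 11.5
PP = 2^11.5
Decompose: 2^11.5 = 2^11 * 2^0.5 = 2^11 * sqrt(2)
2^11 = 2048, sqrt(2) ~ 1.4142136
PP ~ 2048 * 1.4142136 = 2896.3094528
Rounded to 2 decimals: 2896.31

2896.31


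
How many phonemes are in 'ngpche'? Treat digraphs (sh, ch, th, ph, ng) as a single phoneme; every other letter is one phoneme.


Parsing 'ngpche' greedily, digraphs first:
  'ng' -> digraph (1 consonant phoneme) (phonemes so far: 1)
  'p' -> consonant phoneme (phonemes so far: 2)
  'ch' -> digraph (1 consonant phoneme) (phonemes so far: 3)
  'e' -> vowel phoneme (phonemes so far: 4)
Total phonemes: 4

4


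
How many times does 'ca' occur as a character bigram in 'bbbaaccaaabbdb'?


Scanning 'bbbaaccaaabbdb' for bigram 'ca':
  Position 0: 'bb' -> no
  Position 1: 'bb' -> no
  Position 2: 'ba' -> no
  Position 3: 'aa' -> no
  Position 4: 'ac' -> no
  Position 5: 'cc' -> no
  Position 6: 'ca' -> MATCH
  Position 7: 'aa' -> no
  Position 8: 'aa' -> no
  Position 9: 'ab' -> no
  Position 10: 'bb' -> no
  Position 11: 'bd' -> no
  Position 12: 'db' -> no
Total matches: 1

1


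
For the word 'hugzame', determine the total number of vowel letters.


Scanning each character of 'hugzame':
  Position 1: 'h' -> consonant (running count: 0)
  Position 2: 'u' -> vowel (running count: 1)
  Position 3: 'g' -> consonant (running count: 1)
  Position 4: 'z' -> consonant (running count: 1)
  Position 5: 'a' -> vowel (running count: 2)
  Position 6: 'm' -> consonant (running count: 2)
  Position 7: 'e' -> vowel (running count: 3)
Total vowels: 3

3


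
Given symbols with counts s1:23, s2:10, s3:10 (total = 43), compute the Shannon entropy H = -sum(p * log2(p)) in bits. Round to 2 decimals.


Computing entropy H = -sum(p_i * log2(p_i)):
  s1: p = 23/43 = 0.5349, -p*log2(p) = 0.4828
  s2: p = 10/43 = 0.2326, -p*log2(p) = 0.4894
  s3: p = 10/43 = 0.2326, -p*log2(p) = 0.4894
H = sum of terms = 1.4616
Rounded to 2 decimals: 1.46

1.46


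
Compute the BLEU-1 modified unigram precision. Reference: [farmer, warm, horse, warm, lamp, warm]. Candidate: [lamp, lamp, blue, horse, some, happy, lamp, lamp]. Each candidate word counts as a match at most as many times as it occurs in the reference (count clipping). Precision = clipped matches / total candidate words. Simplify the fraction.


Reference word counts: {'farmer': 1, 'horse': 1, 'lamp': 1, 'warm': 3}
Checking each candidate word (with clipping):
  'lamp' -> in reference (ref count 1, used 1/1) -> match (matches: 1)
  'lamp' -> ref count 1 already used up (1/1) -> clipped, no match (matches: 1)
  'blue' -> not in reference -> no match (matches: 1)
  'horse' -> in reference (ref count 1, used 1/1) -> match (matches: 2)
  'some' -> not in reference -> no match (matches: 2)
  'happy' -> not in reference -> no match (matches: 2)
  'lamp' -> ref count 1 already used up (1/1) -> clipped, no match (matches: 2)
  'lamp' -> ref count 1 already used up (1/1) -> clipped, no match (matches: 2)
Clipped matches: 2, Candidate length: 8
Precision = 2/8 = 1/4

1/4


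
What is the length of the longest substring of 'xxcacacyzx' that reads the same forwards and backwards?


Scanning 'xxcacacyzx' for palindromic substrings.
Substring at positions 2-6: 'cacac'.
Check: reverse('cacac') = 'cacac' -> palindrome confirmed.
Neighbouring characters ('x' / 'y') break symmetry, so it cannot extend further.
No longer palindromic substring exists; longest length = 5

5


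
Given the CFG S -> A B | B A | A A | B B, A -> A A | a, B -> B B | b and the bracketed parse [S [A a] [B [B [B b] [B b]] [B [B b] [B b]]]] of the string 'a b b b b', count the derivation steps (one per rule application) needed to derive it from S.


Every bracketed nonterminal node [X ...] in the tree is produced by exactly one rule application.
Reading the tree off as a leftmost derivation:
  Step 1: S  =>  A B   (applied S -> A B)
  Step 2: A B  =>  a B   (applied A -> a)
  Step 3: a B  =>  a B B   (applied B -> B B)
  Step 4: a B B  =>  a B B B   (applied B -> B B)
  Step 5: a B B B  =>  a b B B   (applied B -> b)
  Step 6: a b B B  =>  a b b B   (applied B -> b)
  Step 7: a b b B  =>  a b b B B   (applied B -> B B)
  Step 8: a b b B B  =>  a b b b B   (applied B -> b)
  Step 9: a b b b B  =>  a b b b b   (applied B -> b)
Final yield: a b b b b
Total rewrite steps: 9

9


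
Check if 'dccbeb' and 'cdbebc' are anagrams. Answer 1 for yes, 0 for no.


Sort characters of 'dccbeb': 'bbccde'
Sort characters of 'cdbebc': 'bbccde'
Sorted forms match -> they ARE anagrams
Result: 1

1


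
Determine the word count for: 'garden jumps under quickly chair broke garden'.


Counting words by splitting on spaces:
  Word 1: 'garden'
  Word 2: 'jumps'
  Word 3: 'under'
  Word 4: 'quickly'
  Word 5: 'chair'
  Word 6: 'broke'
  Word 7: 'garden'
Total words: 7

7


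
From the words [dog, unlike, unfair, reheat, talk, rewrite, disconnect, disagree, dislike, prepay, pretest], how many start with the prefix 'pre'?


Checking each word for prefix 'pre':
  'dog' -> no (count: 0)
  'unlike' -> no (count: 0)
  'unfair' -> no (count: 0)
  'reheat' -> no (count: 0)
  'talk' -> no (count: 0)
  'rewrite' -> no (count: 0)
  'disconnect' -> no (count: 0)
  'disagree' -> no (count: 0)
  'dislike' -> no (count: 0)
  'prepay' -> YES, starts with 'pre' (count: 1)
  'pretest' -> YES, starts with 'pre' (count: 2)
Total with prefix 'pre': 2

2


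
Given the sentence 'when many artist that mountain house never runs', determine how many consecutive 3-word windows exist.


Word trigrams from [8] words:
  Trigram 1: (when many artist)
  Trigram 2: (many artist that)
  Trigram 3: (artist that mountain)
  Trigram 4: (that mountain house)
  Trigram 5: (mountain house never)
  Trigram 6: (house never runs)
Total word trigrams: 8 - 2 = 6

6


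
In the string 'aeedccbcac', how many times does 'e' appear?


Scanning 'aeedccbcac' for 'e':
  Position 1: 'e' -> MATCH (count: 1)
  Position 2: 'e' -> MATCH (count: 2)
Total occurrences of 'e': 2

2


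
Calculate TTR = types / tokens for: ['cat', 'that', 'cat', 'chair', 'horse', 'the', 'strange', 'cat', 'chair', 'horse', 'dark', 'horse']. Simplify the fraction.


Tokens: 12
Unique types: ('cat', 'chair', 'dark', 'horse', 'strange', 'that', 'the') = 7
TTR = 7/12
Already in lowest terms.

7/12


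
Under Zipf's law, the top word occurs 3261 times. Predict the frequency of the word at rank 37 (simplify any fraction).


Zipf's law: freq(rank) = f1 / rank
f1 = 3261, rank = 37
freq = 3261 / 37
GCD(3261, 37) = 1
Simplified: 3261/37

3261/37


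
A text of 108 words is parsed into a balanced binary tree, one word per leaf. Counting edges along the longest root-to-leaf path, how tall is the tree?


In a balanced binary tree with n leaves the deepest leaf is ceil(log2(n)) edges below the root.
log2(108) = 6.7549
ceil(6.7549) = 7
height (edges) = 7

7


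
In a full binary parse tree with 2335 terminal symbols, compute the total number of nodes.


Leaf nodes (terminals): 2335
Internal nodes = n - 1 = 2335 - 1 = 2334
Total = leaves + internal = 2335 + 2334 = 4669

4669


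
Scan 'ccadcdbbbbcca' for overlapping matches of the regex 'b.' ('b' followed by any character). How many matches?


Pattern: b. means 'b' followed by any character.
Scanning 'ccadcdbbbbcca' position-by-position:
  Pos 0: window 'cc' -> no
  Pos 1: window 'ca' -> no
  Pos 2: window 'ad' -> no
  Pos 3: window 'dc' -> no
  Pos 4: window 'cd' -> no
  Pos 5: window 'db' -> no
  Pos 6: window 'bb' -> MATCH
  Pos 7: window 'bb' -> MATCH
  Pos 8: window 'bb' -> MATCH
  Pos 9: window 'bc' -> MATCH
  Pos 10: window 'cc' -> no
  Pos 11: window 'ca' -> no
  Pos 12: window 'a' -> no
Total matches: 4

4


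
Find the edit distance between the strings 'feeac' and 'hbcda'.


Building DP table for s1='feeac' (len 5) and s2='hbcda' (len 5):
       h  b  c  d  a
    0  1  2  3  4  5
  f 1  1  2  3  4  5
  e 2  2  2  3  4  5
  e 3  3  3  3  4  5
  a 4  4  4  4  4  4
  c 5  5  5  4  5  5
Edit distance = dp[5][5] = 5

5


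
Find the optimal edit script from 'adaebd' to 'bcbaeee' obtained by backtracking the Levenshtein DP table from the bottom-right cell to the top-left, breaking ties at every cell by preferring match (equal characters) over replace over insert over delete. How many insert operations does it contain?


Edit distance = 5. Backtracking from cell (6, 7) with preference match > replace > insert > delete,
then listing the resulting alignment 'adaebd' -> 'bcbaeee' left to right:
  Step 1: insert 'b' [insertion #1]
  Step 2: replace a->c
  Step 3: replace d->b
  Step 4: keep 'a'
  Step 5: keep 'e'
  Step 6: replace b->e
  Step 7: replace d->e
Total insertions: 1

1


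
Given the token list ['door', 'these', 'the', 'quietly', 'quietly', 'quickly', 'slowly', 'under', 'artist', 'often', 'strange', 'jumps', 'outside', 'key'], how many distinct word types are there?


Listing all tokens and tracking unique types:
  Token 1: 'door' -> NEW (unique so far: 1)
  Token 2: 'these' -> NEW (unique so far: 2)
  Token 3: 'the' -> NEW (unique so far: 3)
  Token 4: 'quietly' -> NEW (unique so far: 4)
  Token 5: 'quietly' -> duplicate (unique so far: 4)
  Token 6: 'quickly' -> NEW (unique so far: 5)
  Token 7: 'slowly' -> NEW (unique so far: 6)
  Token 8: 'under' -> NEW (unique so far: 7)
  Token 9: 'artist' -> NEW (unique so far: 8)
  Token 10: 'often' -> NEW (unique so far: 9)
  Token 11: 'strange' -> NEW (unique so far: 10)
  Token 12: 'jumps' -> NEW (unique so far: 11)
  Token 13: 'outside' -> NEW (unique so far: 12)
  Token 14: 'key' -> NEW (unique so far: 13)
Unique types: ('artist', 'door', 'jumps', 'key', 'often', 'outside', 'quickly', 'quietly', 'slowly', 'strange', 'the', 'these', 'under')
Vocabulary size: 13

13


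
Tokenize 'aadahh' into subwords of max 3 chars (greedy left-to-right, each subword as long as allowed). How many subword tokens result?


'aadahh' has 6 characters.
Chunking with max size 3:
  Chunk 1: 'aad' (positions 0-2)
  Chunk 2: 'ahh' (positions 3-5)
Total chunks: ceil(6 / 3) = 2

2


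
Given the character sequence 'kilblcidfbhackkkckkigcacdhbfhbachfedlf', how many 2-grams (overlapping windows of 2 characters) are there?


String 'kilblcidfbhackkkckkigcacdhbfhbachfedlf' has length L = 38.
Number of overlapping n-grams = L - n + 1
Substituting: 38 - 2 + 1 = 37

37


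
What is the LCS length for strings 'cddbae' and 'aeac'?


DP table for LCS of 'cddbae' and 'aeac':
       a  e  a  c
    0  0  0  0  0
  c 0  0  0  0  1
  d 0  0  0  0  1
  d 0  0  0  0  1
  b 0  0  0  0  1
  a 0  1  1  1  1
  e 0  1  2  2  2
LCS: 'ae'
LCS length = 2

2


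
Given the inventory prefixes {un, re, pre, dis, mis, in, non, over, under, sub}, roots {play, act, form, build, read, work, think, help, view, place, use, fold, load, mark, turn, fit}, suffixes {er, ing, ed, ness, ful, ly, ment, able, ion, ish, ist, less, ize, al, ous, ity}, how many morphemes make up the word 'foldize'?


Segmenting 'foldize' against the inventory:
  'fold' -> root (morpheme 1)
  'ize' -> suffix (morpheme 2)
Total morphemes: 2

2


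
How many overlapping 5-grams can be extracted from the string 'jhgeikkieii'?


String 'jhgeikkieii' has length L = 11.
Number of overlapping n-grams = L - n + 1
Substituting: 11 - 5 + 1 = 7

7


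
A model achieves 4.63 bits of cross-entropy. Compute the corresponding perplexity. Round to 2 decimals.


Perplexity formula: PP = 2^H
H = 4.63
PP = 2^4.63
Decompose: 2^4.63 = 2^4 * 2^0.63
2^4 = 16, 2^0.63 ~ 1.5475650
PP ~ 16 * 1.5475650 = 24.7610400
Rounded to 2 decimals: 24.76

24.76


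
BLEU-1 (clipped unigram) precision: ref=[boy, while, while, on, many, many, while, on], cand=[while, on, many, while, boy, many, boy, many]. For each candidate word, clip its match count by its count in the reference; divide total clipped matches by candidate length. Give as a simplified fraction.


Reference word counts: {'boy': 1, 'many': 2, 'on': 2, 'while': 3}
Checking each candidate word (with clipping):
  'while' -> in reference (ref count 3, used 1/3) -> match (matches: 1)
  'on' -> in reference (ref count 2, used 1/2) -> match (matches: 2)
  'many' -> in reference (ref count 2, used 1/2) -> match (matches: 3)
  'while' -> in reference (ref count 3, used 2/3) -> match (matches: 4)
  'boy' -> in reference (ref count 1, used 1/1) -> match (matches: 5)
  'many' -> in reference (ref count 2, used 2/2) -> match (matches: 6)
  'boy' -> ref count 1 already used up (1/1) -> clipped, no match (matches: 6)
  'many' -> ref count 2 already used up (2/2) -> clipped, no match (matches: 6)
Clipped matches: 6, Candidate length: 8
Precision = 6/8 = 3/4

3/4


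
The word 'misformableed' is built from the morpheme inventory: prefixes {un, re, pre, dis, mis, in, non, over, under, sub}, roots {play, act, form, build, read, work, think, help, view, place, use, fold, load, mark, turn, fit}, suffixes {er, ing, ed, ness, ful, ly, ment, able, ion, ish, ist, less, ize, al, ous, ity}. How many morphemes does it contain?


Segmenting 'misformableed' against the inventory:
  'mis' -> prefix (morpheme 1)
  'form' -> root (morpheme 2)
  'able' -> suffix (morpheme 3)
  'ed' -> suffix (morpheme 4)
Total morphemes: 4

4


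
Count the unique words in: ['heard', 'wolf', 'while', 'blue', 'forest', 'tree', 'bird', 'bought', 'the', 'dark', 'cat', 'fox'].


Listing all tokens and tracking unique types:
  Token 1: 'heard' -> NEW (unique so far: 1)
  Token 2: 'wolf' -> NEW (unique so far: 2)
  Token 3: 'while' -> NEW (unique so far: 3)
  Token 4: 'blue' -> NEW (unique so far: 4)
  Token 5: 'forest' -> NEW (unique so far: 5)
  Token 6: 'tree' -> NEW (unique so far: 6)
  Token 7: 'bird' -> NEW (unique so far: 7)
  Token 8: 'bought' -> NEW (unique so far: 8)
  Token 9: 'the' -> NEW (unique so far: 9)
  Token 10: 'dark' -> NEW (unique so far: 10)
  Token 11: 'cat' -> NEW (unique so far: 11)
  Token 12: 'fox' -> NEW (unique so far: 12)
Unique types: ('bird', 'blue', 'bought', 'cat', 'dark', 'forest', 'fox', 'heard', 'the', 'tree', 'while', 'wolf')
Vocabulary size: 12

12


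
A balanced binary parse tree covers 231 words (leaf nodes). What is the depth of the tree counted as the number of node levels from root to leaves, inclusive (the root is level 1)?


In a balanced binary tree with n leaves the deepest leaf is ceil(log2(n)) edges below the root,
so counting node levels inclusive of root and leaves gives ceil(log2(n)) + 1 levels.
log2(231) = 7.8517
ceil(7.8517) = 8
levels = 8 + 1 = 9

9


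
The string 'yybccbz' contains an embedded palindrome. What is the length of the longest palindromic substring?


Scanning 'yybccbz' for palindromic substrings.
Substring at positions 2-5: 'bccb'.
Check: reverse('bccb') = 'bccb' -> palindrome confirmed.
Neighbouring characters ('y' / 'z') break symmetry, so it cannot extend further.
No longer palindromic substring exists; longest length = 4

4


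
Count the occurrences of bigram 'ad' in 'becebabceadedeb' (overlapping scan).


Scanning 'becebabceadedeb' for bigram 'ad':
  Position 0: 'be' -> no
  Position 1: 'ec' -> no
  Position 2: 'ce' -> no
  Position 3: 'eb' -> no
  Position 4: 'ba' -> no
  Position 5: 'ab' -> no
  Position 6: 'bc' -> no
  Position 7: 'ce' -> no
  Position 8: 'ea' -> no
  Position 9: 'ad' -> MATCH
  Position 10: 'de' -> no
  Position 11: 'ed' -> no
  Position 12: 'de' -> no
  Position 13: 'eb' -> no
Total matches: 1

1


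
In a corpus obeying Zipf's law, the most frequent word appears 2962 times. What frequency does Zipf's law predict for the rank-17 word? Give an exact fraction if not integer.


Zipf's law: freq(rank) = f1 / rank
f1 = 2962, rank = 17
freq = 2962 / 17
GCD(2962, 17) = 1
Simplified: 2962/17

2962/17


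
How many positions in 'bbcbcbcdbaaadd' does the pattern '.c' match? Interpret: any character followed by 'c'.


Pattern: .c means any character followed by 'c'.
Scanning 'bbcbcbcdbaaadd' position-by-position:
  Pos 0: window 'bb' -> no
  Pos 1: window 'bc' -> MATCH
  Pos 2: window 'cb' -> no
  Pos 3: window 'bc' -> MATCH
  Pos 4: window 'cb' -> no
  Pos 5: window 'bc' -> MATCH
  Pos 6: window 'cd' -> no
  Pos 7: window 'db' -> no
  Pos 8: window 'ba' -> no
  Pos 9: window 'aa' -> no
  Pos 10: window 'aa' -> no
  Pos 11: window 'ad' -> no
  Pos 12: window 'dd' -> no
  Pos 13: window 'd' -> no
Total matches: 3

3


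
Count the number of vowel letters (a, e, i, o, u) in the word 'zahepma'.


Scanning each character of 'zahepma':
  Position 1: 'z' -> consonant (running count: 0)
  Position 2: 'a' -> vowel (running count: 1)
  Position 3: 'h' -> consonant (running count: 1)
  Position 4: 'e' -> vowel (running count: 2)
  Position 5: 'p' -> consonant (running count: 2)
  Position 6: 'm' -> consonant (running count: 2)
  Position 7: 'a' -> vowel (running count: 3)
Total vowels: 3

3


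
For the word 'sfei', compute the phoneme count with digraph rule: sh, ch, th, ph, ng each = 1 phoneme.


Parsing 'sfei' greedily, digraphs first:
  's' -> consonant phoneme (phonemes so far: 1)
  'f' -> consonant phoneme (phonemes so far: 2)
  'e' -> vowel phoneme (phonemes so far: 3)
  'i' -> vowel phoneme (phonemes so far: 4)
Total phonemes: 4

4


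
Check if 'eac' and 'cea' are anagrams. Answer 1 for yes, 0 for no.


Sort characters of 'eac': 'ace'
Sort characters of 'cea': 'ace'
Sorted forms match -> they ARE anagrams
Result: 1

1


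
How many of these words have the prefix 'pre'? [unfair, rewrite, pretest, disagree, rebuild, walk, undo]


Checking each word for prefix 'pre':
  'unfair' -> no (count: 0)
  'rewrite' -> no (count: 0)
  'pretest' -> YES, starts with 'pre' (count: 1)
  'disagree' -> no (count: 1)
  'rebuild' -> no (count: 1)
  'walk' -> no (count: 1)
  'undo' -> no (count: 1)
Total with prefix 'pre': 1

1


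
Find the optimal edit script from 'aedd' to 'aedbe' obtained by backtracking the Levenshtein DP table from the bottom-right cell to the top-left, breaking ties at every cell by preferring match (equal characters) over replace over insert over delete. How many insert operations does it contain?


Edit distance = 2. Backtracking from cell (4, 5) with preference match > replace > insert > delete,
then listing the resulting alignment 'aedd' -> 'aedbe' left to right:
  Step 1: keep 'a'
  Step 2: keep 'e'
  Step 3: keep 'd'
  Step 4: insert 'b' [insertion #1]
  Step 5: replace d->e
Total insertions: 1

1


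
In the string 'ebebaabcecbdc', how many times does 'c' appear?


Scanning 'ebebaabcecbdc' for 'c':
  Position 7: 'c' -> MATCH (count: 1)
  Position 9: 'c' -> MATCH (count: 2)
  Position 12: 'c' -> MATCH (count: 3)
Total occurrences of 'c': 3

3


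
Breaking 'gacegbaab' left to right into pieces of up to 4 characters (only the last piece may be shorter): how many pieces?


'gacegbaab' has 9 characters.
Chunking with max size 4:
  Chunk 1: 'gace' (positions 0-3)
  Chunk 2: 'gbaa' (positions 4-7)
  Chunk 3: 'b' (positions 8-8)
Total chunks: ceil(9 / 4) = 3

3


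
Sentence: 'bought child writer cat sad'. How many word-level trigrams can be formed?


Word trigrams from [5] words:
  Trigram 1: (bought child writer)
  Trigram 2: (child writer cat)
  Trigram 3: (writer cat sad)
Total word trigrams: 5 - 2 = 3

3


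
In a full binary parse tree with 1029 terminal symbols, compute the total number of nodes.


Leaf nodes (terminals): 1029
Internal nodes = n - 1 = 1029 - 1 = 1028
Total = leaves + internal = 1029 + 1028 = 2057

2057


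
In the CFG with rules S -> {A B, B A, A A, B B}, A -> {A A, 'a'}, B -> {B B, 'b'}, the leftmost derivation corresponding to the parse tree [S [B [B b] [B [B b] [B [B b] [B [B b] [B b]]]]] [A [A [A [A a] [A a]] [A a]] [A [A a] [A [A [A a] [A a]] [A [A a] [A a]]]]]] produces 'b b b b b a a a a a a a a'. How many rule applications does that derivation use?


Every bracketed nonterminal node [X ...] in the tree is produced by exactly one rule application.
Reading the tree off as a leftmost derivation:
  Step 1: S  =>  B A   (applied S -> B A)
  Step 2: B A  =>  B B A   (applied B -> B B)
  Step 3: B B A  =>  b B A   (applied B -> b)
  Step 4: b B A  =>  b B B A   (applied B -> B B)
  Step 5: b B B A  =>  b b B A   (applied B -> b)
  Step 6: b b B A  =>  b b B B A   (applied B -> B B)
  Step 7: b b B B A  =>  b b b B A   (applied B -> b)
  Step 8: b b b B A  =>  b b b B B A   (applied B -> B B)
  Step 9: b b b B B A  =>  b b b b B A   (applied B -> b)
  Step 10: b b b b B A  =>  b b b b b A   (applied B -> b)
  Step 11: b b b b b A  =>  b b b b b A A   (applied A -> A A)
  Step 12: b b b b b A A  =>  b b b b b A A A   (applied A -> A A)
  Step 13: b b b b b A A A  =>  b b b b b A A A A   (applied A -> A A)
  Step 14: b b b b b A A A A  =>  b b b b b a A A A   (applied A -> a)
  Step 15: b b b b b a A A A  =>  b b b b b a a A A   (applied A -> a)
  Step 16: b b b b b a a A A  =>  b b b b b a a a A   (applied A -> a)
  Step 17: b b b b b a a a A  =>  b b b b b a a a A A   (applied A -> A A)
  Step 18: b b b b b a a a A A  =>  b b b b b a a a a A   (applied A -> a)
  Step 19: b b b b b a a a a A  =>  b b b b b a a a a A A   (applied A -> A A)
  Step 20: b b b b b a a a a A A  =>  b b b b b a a a a A A A   (applied A -> A A)
  Step 21: b b b b b a a a a A A A  =>  b b b b b a a a a a A A   (applied A -> a)
  Step 22: b b b b b a a a a a A A  =>  b b b b b a a a a a a A   (applied A -> a)
  Step 23: b b b b b a a a a a a A  =>  b b b b b a a a a a a A A   (applied A -> A A)
  Step 24: b b b b b a a a a a a A A  =>  b b b b b a a a a a a a A   (applied A -> a)
  Step 25: b b b b b a a a a a a a A  =>  b b b b b a a a a a a a a   (applied A -> a)
Final yield: b b b b b a a a a a a a a
Total rewrite steps: 25

25


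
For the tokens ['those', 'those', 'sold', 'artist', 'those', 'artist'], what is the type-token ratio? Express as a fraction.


Tokens: 6
Unique types: ('artist', 'sold', 'those') = 3
TTR = 3/6
Simplify: divide both by 3 -> 1/2
TTR = 1/2

1/2


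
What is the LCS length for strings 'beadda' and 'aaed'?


DP table for LCS of 'beadda' and 'aaed':
       a  a  e  d
    0  0  0  0  0
  b 0  0  0  0  0
  e 0  0  0  1  1
  a 0  1  1  1  1
  d 0  1  1  1  2
  d 0  1  1  1  2
  a 0  1  2  2  2
LCS: 'ed'
LCS length = 2

2


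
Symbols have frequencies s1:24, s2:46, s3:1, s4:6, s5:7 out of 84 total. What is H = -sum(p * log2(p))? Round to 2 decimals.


Computing entropy H = -sum(p_i * log2(p_i)):
  s1: p = 24/84 = 0.2857, -p*log2(p) = 0.5164
  s2: p = 46/84 = 0.5476, -p*log2(p) = 0.4757
  s3: p = 1/84 = 0.0119, -p*log2(p) = 0.0761
  s4: p = 6/84 = 0.0714, -p*log2(p) = 0.2720
  s5: p = 7/84 = 0.0833, -p*log2(p) = 0.2987
H = sum of terms = 1.6389
Rounded to 2 decimals: 1.64

1.64


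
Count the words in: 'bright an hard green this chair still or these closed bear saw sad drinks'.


Counting words by splitting on spaces:
  Word 1: 'bright'
  Word 2: 'an'
  Word 3: 'hard'
  Word 4: 'green'
  Word 5: 'this'
  Word 6: 'chair'
  Word 7: 'still'
  Word 8: 'or'
  Word 9: 'these'
  Word 10: 'closed'
  Word 11: 'bear'
  Word 12: 'saw'
  Word 13: 'sad'
  Word 14: 'drinks'
Total words: 14

14


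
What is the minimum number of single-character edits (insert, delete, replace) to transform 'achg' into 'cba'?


Building DP table for s1='achg' (len 4) and s2='cba' (len 3):
       c  b  a
    0  1  2  3
  a 1  1  2  2
  c 2  1  2  3
  h 3  2  2  3
  g 4  3  3  3
Edit distance = dp[4][3] = 3

3


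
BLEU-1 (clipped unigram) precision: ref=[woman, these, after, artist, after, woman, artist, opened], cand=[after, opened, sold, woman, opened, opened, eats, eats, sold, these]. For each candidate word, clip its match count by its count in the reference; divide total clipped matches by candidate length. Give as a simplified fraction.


Reference word counts: {'after': 2, 'artist': 2, 'opened': 1, 'these': 1, 'woman': 2}
Checking each candidate word (with clipping):
  'after' -> in reference (ref count 2, used 1/2) -> match (matches: 1)
  'opened' -> in reference (ref count 1, used 1/1) -> match (matches: 2)
  'sold' -> not in reference -> no match (matches: 2)
  'woman' -> in reference (ref count 2, used 1/2) -> match (matches: 3)
  'opened' -> ref count 1 already used up (1/1) -> clipped, no match (matches: 3)
  'opened' -> ref count 1 already used up (1/1) -> clipped, no match (matches: 3)
  'eats' -> not in reference -> no match (matches: 3)
  'eats' -> not in reference -> no match (matches: 3)
  'sold' -> not in reference -> no match (matches: 3)
  'these' -> in reference (ref count 1, used 1/1) -> match (matches: 4)
Clipped matches: 4, Candidate length: 10
Precision = 4/10 = 2/5

2/5


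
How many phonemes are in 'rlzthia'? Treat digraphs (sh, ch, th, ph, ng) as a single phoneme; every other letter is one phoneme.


Parsing 'rlzthia' greedily, digraphs first:
  'r' -> consonant phoneme (phonemes so far: 1)
  'l' -> consonant phoneme (phonemes so far: 2)
  'z' -> consonant phoneme (phonemes so far: 3)
  'th' -> digraph (1 consonant phoneme) (phonemes so far: 4)
  'i' -> vowel phoneme (phonemes so far: 5)
  'a' -> vowel phoneme (phonemes so far: 6)
Total phonemes: 6

6


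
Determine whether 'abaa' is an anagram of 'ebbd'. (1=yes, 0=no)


Sort characters of 'abaa': 'aaab'
Sort characters of 'ebbd': 'bbde'
Sorted forms differ -> they are NOT anagrams
Result: 0

0


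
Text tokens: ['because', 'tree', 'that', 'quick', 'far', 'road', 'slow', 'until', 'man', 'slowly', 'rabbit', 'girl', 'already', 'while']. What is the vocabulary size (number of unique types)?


Listing all tokens and tracking unique types:
  Token 1: 'because' -> NEW (unique so far: 1)
  Token 2: 'tree' -> NEW (unique so far: 2)
  Token 3: 'that' -> NEW (unique so far: 3)
  Token 4: 'quick' -> NEW (unique so far: 4)
  Token 5: 'far' -> NEW (unique so far: 5)
  Token 6: 'road' -> NEW (unique so far: 6)
  Token 7: 'slow' -> NEW (unique so far: 7)
  Token 8: 'until' -> NEW (unique so far: 8)
  Token 9: 'man' -> NEW (unique so far: 9)
  Token 10: 'slowly' -> NEW (unique so far: 10)
  Token 11: 'rabbit' -> NEW (unique so far: 11)
  Token 12: 'girl' -> NEW (unique so far: 12)
  Token 13: 'already' -> NEW (unique so far: 13)
  Token 14: 'while' -> NEW (unique so far: 14)
Unique types: ('already', 'because', 'far', 'girl', 'man', 'quick', 'rabbit', 'road', 'slow', 'slowly', 'that', 'tree', 'until', 'while')
Vocabulary size: 14

14


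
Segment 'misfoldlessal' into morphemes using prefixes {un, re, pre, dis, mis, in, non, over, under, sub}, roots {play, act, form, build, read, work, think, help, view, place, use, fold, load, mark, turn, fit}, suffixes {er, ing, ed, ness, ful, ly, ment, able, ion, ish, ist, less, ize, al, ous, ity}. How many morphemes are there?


Segmenting 'misfoldlessal' against the inventory:
  'mis' -> prefix (morpheme 1)
  'fold' -> root (morpheme 2)
  'less' -> suffix (morpheme 3)
  'al' -> suffix (morpheme 4)
Total morphemes: 4

4


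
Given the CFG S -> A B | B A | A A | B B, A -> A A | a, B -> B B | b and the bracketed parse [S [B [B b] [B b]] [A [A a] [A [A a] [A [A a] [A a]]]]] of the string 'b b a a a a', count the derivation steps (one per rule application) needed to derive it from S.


Every bracketed nonterminal node [X ...] in the tree is produced by exactly one rule application.
Reading the tree off as a leftmost derivation:
  Step 1: S  =>  B A   (applied S -> B A)
  Step 2: B A  =>  B B A   (applied B -> B B)
  Step 3: B B A  =>  b B A   (applied B -> b)
  Step 4: b B A  =>  b b A   (applied B -> b)
  Step 5: b b A  =>  b b A A   (applied A -> A A)
  Step 6: b b A A  =>  b b a A   (applied A -> a)
  Step 7: b b a A  =>  b b a A A   (applied A -> A A)
  Step 8: b b a A A  =>  b b a a A   (applied A -> a)
  Step 9: b b a a A  =>  b b a a A A   (applied A -> A A)
  Step 10: b b a a A A  =>  b b a a a A   (applied A -> a)
  Step 11: b b a a a A  =>  b b a a a a   (applied A -> a)
Final yield: b b a a a a
Total rewrite steps: 11

11


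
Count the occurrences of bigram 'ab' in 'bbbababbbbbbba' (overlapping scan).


Scanning 'bbbababbbbbbba' for bigram 'ab':
  Position 0: 'bb' -> no
  Position 1: 'bb' -> no
  Position 2: 'ba' -> no
  Position 3: 'ab' -> MATCH
  Position 4: 'ba' -> no
  Position 5: 'ab' -> MATCH
  Position 6: 'bb' -> no
  Position 7: 'bb' -> no
  Position 8: 'bb' -> no
  Position 9: 'bb' -> no
  Position 10: 'bb' -> no
  Position 11: 'bb' -> no
  Position 12: 'ba' -> no
Total matches: 2

2


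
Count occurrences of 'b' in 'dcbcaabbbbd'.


Scanning 'dcbcaabbbbd' for 'b':
  Position 2: 'b' -> MATCH (count: 1)
  Position 6: 'b' -> MATCH (count: 2)
  Position 7: 'b' -> MATCH (count: 3)
  Position 8: 'b' -> MATCH (count: 4)
  Position 9: 'b' -> MATCH (count: 5)
Total occurrences of 'b': 5

5


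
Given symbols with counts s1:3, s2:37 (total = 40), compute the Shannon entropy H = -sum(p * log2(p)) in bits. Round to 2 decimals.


Computing entropy H = -sum(p_i * log2(p_i)):
  s1: p = 3/40 = 0.0750, -p*log2(p) = 0.2803
  s2: p = 37/40 = 0.9250, -p*log2(p) = 0.1040
H = sum of terms = 0.3843
Rounded to 2 decimals: 0.38

0.38


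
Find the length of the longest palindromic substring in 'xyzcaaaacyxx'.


Scanning 'xyzcaaaacyxx' for palindromic substrings.
Substring at positions 3-8: 'caaaac'.
Check: reverse('caaaac') = 'caaaac' -> palindrome confirmed.
Neighbouring characters ('z' / 'y') break symmetry, so it cannot extend further.
No longer palindromic substring exists; longest length = 6

6


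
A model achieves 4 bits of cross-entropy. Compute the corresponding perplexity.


Perplexity formula: PP = 2^H
H = 4
PP = 2^4
Steps: 2^1 = 2, 2^2 = 4, 2^3 = 8, 2^4 = 16
PP = 16

16


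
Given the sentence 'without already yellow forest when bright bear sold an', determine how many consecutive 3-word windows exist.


Word trigrams from [9] words:
  Trigram 1: (without already yellow)
  Trigram 2: (already yellow forest)
  Trigram 3: (yellow forest when)
  Trigram 4: (forest when bright)
  Trigram 5: (when bright bear)
  Trigram 6: (bright bear sold)
  Trigram 7: (bear sold an)
Total word trigrams: 9 - 2 = 7

7


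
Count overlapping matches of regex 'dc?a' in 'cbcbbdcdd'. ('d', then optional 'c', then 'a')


Pattern: dc?a means 'd', then optional 'c', then 'a'.
Scanning 'cbcbbdcdd' position-by-position:
  Pos 0: window 'cbc' -> no
  Pos 1: window 'bcb' -> no
  Pos 2: window 'cbb' -> no
  Pos 3: window 'bbd' -> no
  Pos 4: window 'bdc' -> no
  Pos 5: window 'dcd' -> no
  Pos 6: window 'cdd' -> no
  Pos 7: window 'dd' -> no
  Pos 8: window 'd' -> no
Total matches: 0

0


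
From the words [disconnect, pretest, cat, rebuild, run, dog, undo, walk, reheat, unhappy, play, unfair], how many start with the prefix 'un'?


Checking each word for prefix 'un':
  'disconnect' -> no (count: 0)
  'pretest' -> no (count: 0)
  'cat' -> no (count: 0)
  'rebuild' -> no (count: 0)
  'run' -> no (count: 0)
  'dog' -> no (count: 0)
  'undo' -> YES, starts with 'un' (count: 1)
  'walk' -> no (count: 1)
  'reheat' -> no (count: 1)
  'unhappy' -> YES, starts with 'un' (count: 2)
  'play' -> no (count: 2)
  'unfair' -> YES, starts with 'un' (count: 3)
Total with prefix 'un': 3

3


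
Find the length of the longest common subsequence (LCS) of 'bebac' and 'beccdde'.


DP table for LCS of 'bebac' and 'beccdde':
       b  e  c  c  d  d  e
    0  0  0  0  0  0  0  0
  b 0  1  1  1  1  1  1  1
  e 0  1  2  2  2  2  2  2
  b 0  1  2  2  2  2  2  2
  a 0  1  2  2  2  2  2  2
  c 0  1  2  3  3  3  3  3
LCS: 'bec'
LCS length = 3

3


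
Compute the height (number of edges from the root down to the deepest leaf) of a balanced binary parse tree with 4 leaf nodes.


In a balanced binary tree with n leaves the deepest leaf is ceil(log2(n)) edges below the root.
log2(4) = 2.0000
ceil(2.0000) = 2
height (edges) = 2

2


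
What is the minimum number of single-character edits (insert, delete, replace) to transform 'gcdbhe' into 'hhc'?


Building DP table for s1='gcdbhe' (len 6) and s2='hhc' (len 3):
       h  h  c
    0  1  2  3
  g 1  1  2  3
  c 2  2  2  2
  d 3  3  3  3
  b 4  4  4  4
  h 5  4  4  5
  e 6  5  5  5
Edit distance = dp[6][3] = 5

5
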